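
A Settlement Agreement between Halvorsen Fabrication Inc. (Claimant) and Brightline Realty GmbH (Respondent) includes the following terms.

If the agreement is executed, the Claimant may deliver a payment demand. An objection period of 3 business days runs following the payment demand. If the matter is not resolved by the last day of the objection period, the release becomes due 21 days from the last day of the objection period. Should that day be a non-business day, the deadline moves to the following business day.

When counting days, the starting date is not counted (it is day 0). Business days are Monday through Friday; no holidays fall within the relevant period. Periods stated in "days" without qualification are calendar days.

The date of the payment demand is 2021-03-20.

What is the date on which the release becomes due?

The last day of the objection period: counting 3 business days from Saturday, 2021-03-20 (Mar 22, Mar 23, Mar 24, skipping weekends) reaches Wednesday, 2021-03-24.
The date on which the release becomes due: 21 calendar days after 2021-03-24 is 2021-04-14. 2021-04-14 is a Wednesday, so no roll-forward applies.

2021-04-14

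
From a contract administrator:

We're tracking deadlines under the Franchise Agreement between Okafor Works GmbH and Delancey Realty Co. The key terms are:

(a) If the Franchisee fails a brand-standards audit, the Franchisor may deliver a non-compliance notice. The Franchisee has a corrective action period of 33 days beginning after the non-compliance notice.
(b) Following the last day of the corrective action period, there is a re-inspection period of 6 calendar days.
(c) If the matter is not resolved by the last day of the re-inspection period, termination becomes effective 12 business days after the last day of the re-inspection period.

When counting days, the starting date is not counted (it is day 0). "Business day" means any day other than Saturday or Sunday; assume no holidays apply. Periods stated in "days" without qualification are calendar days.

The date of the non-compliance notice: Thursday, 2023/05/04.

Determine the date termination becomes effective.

2023/06/28

The last day of the corrective action period: 33 calendar days after 2023/05/04 is 2023/06/06.
Adding 6 calendar days to 2023/06/06 gives 2023/06/12, which is the last day of the re-inspection period.
The date termination becomes effective: 12 business days after Monday, 2023/06/12, skipping weekends — Jun 13, Jun 14, Jun 15, Jun 16, …, Jun 26, Jun 27, Jun 28 — lands on Wednesday, 2023/06/28.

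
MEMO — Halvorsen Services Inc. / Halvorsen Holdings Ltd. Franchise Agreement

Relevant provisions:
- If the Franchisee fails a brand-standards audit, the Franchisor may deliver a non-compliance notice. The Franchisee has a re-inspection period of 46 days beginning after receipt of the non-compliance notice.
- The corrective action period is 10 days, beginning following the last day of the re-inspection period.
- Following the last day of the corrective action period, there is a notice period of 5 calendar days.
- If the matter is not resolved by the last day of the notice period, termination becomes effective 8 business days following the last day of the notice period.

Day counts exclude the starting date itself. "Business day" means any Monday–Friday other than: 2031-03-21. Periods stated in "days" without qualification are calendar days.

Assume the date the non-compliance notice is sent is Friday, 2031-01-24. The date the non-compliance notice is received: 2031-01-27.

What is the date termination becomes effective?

2031-04-09

Adding 46 calendar days to 2031-01-27 gives 2031-03-14, which is the last day of the re-inspection period.
Adding 10 calendar days to 2031-03-14 gives 2031-03-24, which is the last day of the corrective action period.
The last day of the notice period: 2031-03-24 + 5 days = 2031-03-29.
From Saturday, 2031-03-29, 8 business days (Mar 31, Apr 1, Apr 2, Apr 3, Apr 4, Apr 7, Apr 8, Apr 9, skipping weekends) brings us to Wednesday, 2031-04-09, which is the date termination becomes effective.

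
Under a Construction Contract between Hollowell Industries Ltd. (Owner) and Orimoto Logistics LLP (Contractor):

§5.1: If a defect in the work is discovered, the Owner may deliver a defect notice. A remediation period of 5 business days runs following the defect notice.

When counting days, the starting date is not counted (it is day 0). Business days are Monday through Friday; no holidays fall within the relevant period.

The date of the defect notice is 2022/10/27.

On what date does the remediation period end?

2022/11/03

The last day of the remediation period: counting 5 business days from Thursday, 2022/10/27 (Oct 28, Oct 31, Nov 1, Nov 2, Nov 3, skipping weekends) reaches Thursday, 2022/11/03.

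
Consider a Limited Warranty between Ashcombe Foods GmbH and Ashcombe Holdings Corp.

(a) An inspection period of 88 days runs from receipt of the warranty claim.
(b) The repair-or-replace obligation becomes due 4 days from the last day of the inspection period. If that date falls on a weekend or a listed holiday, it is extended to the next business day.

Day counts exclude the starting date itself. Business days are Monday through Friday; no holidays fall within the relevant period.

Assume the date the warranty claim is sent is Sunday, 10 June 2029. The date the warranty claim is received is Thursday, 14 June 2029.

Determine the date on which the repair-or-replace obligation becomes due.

The last day of the inspection period: 14 June 2029 + 88 days = 10 September 2029.
The date on which the repair-or-replace obligation becomes due: 4 calendar days after 10 September 2029 is 14 September 2029. 14 September 2029 is a Friday, so no roll-forward applies.

14 September 2029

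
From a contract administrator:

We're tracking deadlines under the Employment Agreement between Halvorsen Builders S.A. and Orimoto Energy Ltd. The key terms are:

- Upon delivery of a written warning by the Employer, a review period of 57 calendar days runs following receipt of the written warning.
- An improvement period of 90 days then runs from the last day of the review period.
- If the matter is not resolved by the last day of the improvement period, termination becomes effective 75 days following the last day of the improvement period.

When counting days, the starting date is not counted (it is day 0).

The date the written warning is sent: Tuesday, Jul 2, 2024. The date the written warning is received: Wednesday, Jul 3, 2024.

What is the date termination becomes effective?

The last day of the review period: 57 calendar days after Jul 3, 2024 is Aug 29, 2024.
The last day of the improvement period: Aug 29, 2024 + 90 days = Nov 27, 2024.
Adding 75 calendar days to Nov 27, 2024 gives Feb 10, 2025, which is the date termination becomes effective.

Feb 10, 2025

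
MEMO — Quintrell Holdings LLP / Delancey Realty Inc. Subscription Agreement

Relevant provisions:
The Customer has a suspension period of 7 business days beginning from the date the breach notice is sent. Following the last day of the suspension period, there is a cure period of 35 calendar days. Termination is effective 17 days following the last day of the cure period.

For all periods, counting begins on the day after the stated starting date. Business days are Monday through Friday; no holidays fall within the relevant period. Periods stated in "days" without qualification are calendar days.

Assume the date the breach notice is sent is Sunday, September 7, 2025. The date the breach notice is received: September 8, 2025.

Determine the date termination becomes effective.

November 7, 2025

The last day of the suspension period: 7 business days after Sunday, September 7, 2025, skipping weekends — Sep 8, Sep 9, Sep 10, Sep 11, Sep 12, Sep 15, Sep 16 — lands on Tuesday, September 16, 2025.
The last day of the cure period: 35 calendar days after September 16, 2025 is October 21, 2025.
The date termination becomes effective: October 21, 2025 + 17 days = November 7, 2025.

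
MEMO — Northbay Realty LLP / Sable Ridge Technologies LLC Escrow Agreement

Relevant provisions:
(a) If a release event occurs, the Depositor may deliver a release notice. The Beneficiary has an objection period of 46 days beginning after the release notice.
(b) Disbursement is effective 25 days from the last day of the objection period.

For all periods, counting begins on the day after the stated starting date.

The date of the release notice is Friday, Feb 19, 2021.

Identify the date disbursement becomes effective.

The last day of the objection period: Feb 19, 2021 + 46 days = Apr 6, 2021.
The date disbursement becomes effective: 25 calendar days after Apr 6, 2021 is May 1, 2021.

May 1, 2021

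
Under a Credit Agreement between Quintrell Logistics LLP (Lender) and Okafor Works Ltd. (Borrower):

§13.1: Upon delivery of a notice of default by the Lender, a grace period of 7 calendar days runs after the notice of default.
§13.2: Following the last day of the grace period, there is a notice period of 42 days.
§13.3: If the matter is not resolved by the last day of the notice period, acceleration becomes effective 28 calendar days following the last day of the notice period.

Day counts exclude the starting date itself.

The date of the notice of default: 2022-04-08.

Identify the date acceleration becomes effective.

2022-06-24

The last day of the grace period: 2022-04-08 + 7 days = 2022-04-15.
The last day of the notice period: 42 calendar days after 2022-04-15 is 2022-05-27.
The date acceleration becomes effective: 2022-05-27 + 28 days = 2022-06-24.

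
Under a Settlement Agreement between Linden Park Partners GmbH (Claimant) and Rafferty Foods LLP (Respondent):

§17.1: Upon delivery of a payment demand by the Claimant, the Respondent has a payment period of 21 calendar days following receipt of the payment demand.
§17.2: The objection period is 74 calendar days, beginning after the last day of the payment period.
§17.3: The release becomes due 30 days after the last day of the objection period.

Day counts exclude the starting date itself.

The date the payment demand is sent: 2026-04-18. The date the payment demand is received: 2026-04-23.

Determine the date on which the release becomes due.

The last day of the payment period: 21 calendar days after 2026-04-23 is 2026-05-14.
The last day of the objection period: 74 calendar days after 2026-05-14 is 2026-07-27.
Adding 30 calendar days to 2026-07-27 gives 2026-08-26, which is the date on which the release becomes due.

2026-08-26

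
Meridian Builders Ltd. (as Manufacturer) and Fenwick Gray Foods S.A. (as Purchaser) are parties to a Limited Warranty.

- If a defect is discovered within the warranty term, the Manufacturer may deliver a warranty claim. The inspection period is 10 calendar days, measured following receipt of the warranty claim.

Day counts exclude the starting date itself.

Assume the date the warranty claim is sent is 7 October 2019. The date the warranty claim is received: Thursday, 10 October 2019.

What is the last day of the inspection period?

The last day of the inspection period: 10 calendar days after 10 October 2019 is 20 October 2019.

20 October 2019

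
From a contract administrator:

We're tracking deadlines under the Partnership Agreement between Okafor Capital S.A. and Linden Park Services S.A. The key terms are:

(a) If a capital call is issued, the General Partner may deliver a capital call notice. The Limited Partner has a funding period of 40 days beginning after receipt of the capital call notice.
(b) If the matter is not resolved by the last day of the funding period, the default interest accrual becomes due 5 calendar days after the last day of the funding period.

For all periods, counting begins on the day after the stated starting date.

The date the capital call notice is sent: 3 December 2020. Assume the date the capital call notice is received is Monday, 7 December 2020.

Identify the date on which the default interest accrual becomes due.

21 January 2021

The last day of the funding period: 7 December 2020 + 40 days = 16 January 2021.
Adding 5 calendar days to 16 January 2021 gives 21 January 2021, which is the date on which the default interest accrual becomes due.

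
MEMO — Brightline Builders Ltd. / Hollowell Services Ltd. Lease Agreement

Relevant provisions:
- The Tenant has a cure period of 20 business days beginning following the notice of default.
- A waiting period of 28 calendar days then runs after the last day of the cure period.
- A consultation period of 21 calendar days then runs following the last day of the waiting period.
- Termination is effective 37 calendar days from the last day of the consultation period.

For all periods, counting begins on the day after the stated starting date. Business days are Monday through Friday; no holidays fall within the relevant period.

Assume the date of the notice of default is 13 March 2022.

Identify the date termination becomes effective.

3 July 2022

From Sunday, 13 March 2022, 20 business days (Mar 14, Mar 15, Mar 16, Mar 17, …, Apr 6, Apr 7, Apr 8, skipping weekends) brings us to Friday, 8 April 2022, which is the last day of the cure period.
The last day of the waiting period: 8 April 2022 + 28 days = 6 May 2022.
The last day of the consultation period: 21 calendar days after 6 May 2022 is 27 May 2022.
Adding 37 calendar days to 27 May 2022 gives 3 July 2022, which is the date termination becomes effective.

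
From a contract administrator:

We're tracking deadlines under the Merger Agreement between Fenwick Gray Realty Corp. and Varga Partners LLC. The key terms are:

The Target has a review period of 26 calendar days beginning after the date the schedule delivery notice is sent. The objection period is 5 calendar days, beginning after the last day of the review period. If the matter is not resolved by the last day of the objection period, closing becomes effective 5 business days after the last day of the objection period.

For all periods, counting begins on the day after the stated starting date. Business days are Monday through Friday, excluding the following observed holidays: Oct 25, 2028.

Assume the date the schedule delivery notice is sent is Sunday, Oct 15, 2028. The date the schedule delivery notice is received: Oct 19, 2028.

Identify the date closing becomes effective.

Adding 26 calendar days to Oct 15, 2028 gives Nov 10, 2028, which is the last day of the review period.
The last day of the objection period: Nov 10, 2028 + 5 days = Nov 15, 2028.
The date closing becomes effective: 5 business days after Wednesday, Nov 15, 2028, skipping weekends — Nov 16, Nov 17, Nov 20, Nov 21, Nov 22 — lands on Wednesday, Nov 22, 2028.

Nov 22, 2028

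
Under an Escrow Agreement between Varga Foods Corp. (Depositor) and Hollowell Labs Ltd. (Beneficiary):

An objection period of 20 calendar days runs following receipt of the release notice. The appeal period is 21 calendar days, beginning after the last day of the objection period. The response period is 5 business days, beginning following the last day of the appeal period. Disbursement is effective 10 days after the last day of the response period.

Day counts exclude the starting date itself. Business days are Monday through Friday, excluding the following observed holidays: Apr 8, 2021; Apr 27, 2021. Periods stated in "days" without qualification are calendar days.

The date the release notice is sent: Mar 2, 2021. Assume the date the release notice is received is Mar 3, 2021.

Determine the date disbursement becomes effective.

The last day of the objection period: Mar 3, 2021 + 20 days = Mar 23, 2021.
The last day of the appeal period: 21 calendar days after Mar 23, 2021 is Apr 13, 2021.
The last day of the response period: 5 business days after Tuesday, Apr 13, 2021, skipping weekends — Apr 14, Apr 15, Apr 16, Apr 19, Apr 20 — lands on Tuesday, Apr 20, 2021.
Adding 10 calendar days to Apr 20, 2021 gives Apr 30, 2021, which is the date disbursement becomes effective.

Apr 30, 2021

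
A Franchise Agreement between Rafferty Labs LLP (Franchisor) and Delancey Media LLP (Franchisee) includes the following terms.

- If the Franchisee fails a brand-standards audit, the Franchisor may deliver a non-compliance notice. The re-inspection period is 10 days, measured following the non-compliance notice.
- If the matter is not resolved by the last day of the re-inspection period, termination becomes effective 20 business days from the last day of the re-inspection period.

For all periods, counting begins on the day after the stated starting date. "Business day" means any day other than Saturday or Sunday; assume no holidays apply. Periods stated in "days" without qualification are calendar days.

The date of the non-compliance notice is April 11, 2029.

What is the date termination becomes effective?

May 18, 2029

The last day of the re-inspection period: April 11, 2029 + 10 days = April 21, 2029.
From Saturday, April 21, 2029, 20 business days (Apr 23, Apr 24, Apr 25, Apr 26, …, May 16, May 17, May 18, skipping weekends) brings us to Friday, May 18, 2029, which is the date termination becomes effective.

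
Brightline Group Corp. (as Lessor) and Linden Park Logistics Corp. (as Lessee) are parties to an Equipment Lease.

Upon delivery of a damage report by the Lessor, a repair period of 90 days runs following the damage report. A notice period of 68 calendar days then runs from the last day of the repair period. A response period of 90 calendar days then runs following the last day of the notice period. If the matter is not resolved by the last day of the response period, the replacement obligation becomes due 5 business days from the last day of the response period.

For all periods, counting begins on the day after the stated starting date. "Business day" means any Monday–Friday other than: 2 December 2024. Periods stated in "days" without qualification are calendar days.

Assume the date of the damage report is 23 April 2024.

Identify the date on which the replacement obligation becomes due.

The last day of the repair period: 23 April 2024 + 90 days = 22 July 2024.
The last day of the notice period: 22 July 2024 + 68 days = 28 September 2024.
The last day of the response period: 90 calendar days after 28 September 2024 is 27 December 2024.
From Friday, 27 December 2024, 5 business days (Dec 30, Dec 31, Jan 1, Jan 2, Jan 3, skipping weekends) brings us to Friday, 3 January 2025, which is the date on which the replacement obligation becomes due.

3 January 2025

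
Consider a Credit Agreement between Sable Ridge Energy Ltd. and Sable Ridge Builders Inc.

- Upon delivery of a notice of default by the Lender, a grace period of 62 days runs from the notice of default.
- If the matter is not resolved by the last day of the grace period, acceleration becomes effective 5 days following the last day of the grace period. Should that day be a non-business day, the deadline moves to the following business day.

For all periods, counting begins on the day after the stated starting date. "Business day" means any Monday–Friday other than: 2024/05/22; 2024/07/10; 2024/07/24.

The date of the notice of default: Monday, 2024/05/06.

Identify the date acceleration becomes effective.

Adding 62 calendar days to 2024/05/06 gives 2024/07/07, which is the last day of the grace period.
The date acceleration becomes effective: 5 calendar days after 2024/07/07 is 2024/07/12. 2024/07/12 is a Friday and is not a listed holiday, so no roll-forward applies.

2024/07/12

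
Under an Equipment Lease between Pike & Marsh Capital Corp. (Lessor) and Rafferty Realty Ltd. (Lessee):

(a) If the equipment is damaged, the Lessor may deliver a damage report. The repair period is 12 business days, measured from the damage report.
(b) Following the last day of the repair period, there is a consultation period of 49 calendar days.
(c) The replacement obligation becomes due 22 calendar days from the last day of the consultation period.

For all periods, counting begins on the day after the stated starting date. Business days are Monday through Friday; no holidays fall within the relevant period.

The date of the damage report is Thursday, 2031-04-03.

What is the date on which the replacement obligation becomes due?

From Thursday, 2031-04-03, 12 business days (Apr 4, Apr 7, Apr 8, Apr 9, …, Apr 17, Apr 18, Apr 21, skipping weekends) brings us to Monday, 2031-04-21, which is the last day of the repair period.
The last day of the consultation period: 49 calendar days after 2031-04-21 is 2031-06-09.
Adding 22 calendar days to 2031-06-09 gives 2031-07-01, which is the date on which the replacement obligation becomes due.

2031-07-01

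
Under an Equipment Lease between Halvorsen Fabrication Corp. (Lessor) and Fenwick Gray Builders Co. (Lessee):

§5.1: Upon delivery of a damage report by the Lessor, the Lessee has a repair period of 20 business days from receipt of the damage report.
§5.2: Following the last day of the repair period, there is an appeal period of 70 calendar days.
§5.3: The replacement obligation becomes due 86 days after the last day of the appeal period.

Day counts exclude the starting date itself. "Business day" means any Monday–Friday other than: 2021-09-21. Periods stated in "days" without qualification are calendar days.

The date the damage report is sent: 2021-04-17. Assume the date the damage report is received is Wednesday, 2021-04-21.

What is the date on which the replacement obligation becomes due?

The last day of the repair period: 20 business days after Wednesday, 2021-04-21, skipping weekends — Apr 22, Apr 23, Apr 26, Apr 27, …, May 17, May 18, May 19 — lands on Wednesday, 2021-05-19.
Adding 70 calendar days to 2021-05-19 gives 2021-07-28, which is the last day of the appeal period.
The date on which the replacement obligation becomes due: 2021-07-28 + 86 days = 2021-10-22.

2021-10-22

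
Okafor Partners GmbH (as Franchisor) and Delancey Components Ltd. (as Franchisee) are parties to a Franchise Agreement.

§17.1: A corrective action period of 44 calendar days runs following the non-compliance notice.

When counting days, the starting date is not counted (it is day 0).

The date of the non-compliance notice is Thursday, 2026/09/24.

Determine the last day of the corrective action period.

2026/11/07

The last day of the corrective action period: 2026/09/24 + 44 days = 2026/11/07.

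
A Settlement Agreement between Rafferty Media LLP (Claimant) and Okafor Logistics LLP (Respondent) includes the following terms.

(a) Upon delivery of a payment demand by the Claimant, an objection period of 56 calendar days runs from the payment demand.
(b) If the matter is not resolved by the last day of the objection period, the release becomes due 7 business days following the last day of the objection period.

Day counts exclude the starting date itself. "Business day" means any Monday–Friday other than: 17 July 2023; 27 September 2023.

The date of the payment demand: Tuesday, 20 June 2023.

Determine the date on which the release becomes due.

The last day of the objection period: 56 calendar days after 20 June 2023 is 15 August 2023.
From Tuesday, 15 August 2023, 7 business days (Aug 16, Aug 17, Aug 18, Aug 21, Aug 22, Aug 23, Aug 24, skipping weekends) brings us to Thursday, 24 August 2023, which is the date on which the release becomes due.

24 August 2023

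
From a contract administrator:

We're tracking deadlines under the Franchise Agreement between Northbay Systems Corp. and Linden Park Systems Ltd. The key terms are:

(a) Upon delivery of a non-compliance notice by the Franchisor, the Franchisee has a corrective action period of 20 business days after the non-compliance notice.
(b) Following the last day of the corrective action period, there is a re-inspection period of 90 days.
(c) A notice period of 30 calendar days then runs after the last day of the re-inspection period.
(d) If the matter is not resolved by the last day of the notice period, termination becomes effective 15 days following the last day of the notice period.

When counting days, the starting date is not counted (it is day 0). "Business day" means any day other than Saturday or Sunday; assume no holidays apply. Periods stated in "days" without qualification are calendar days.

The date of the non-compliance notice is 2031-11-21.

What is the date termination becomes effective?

2032-05-02

The last day of the corrective action period: counting 20 business days from Friday, 2031-11-21 (Nov 24, Nov 25, Nov 26, Nov 27, …, Dec 17, Dec 18, Dec 19, skipping weekends) reaches Friday, 2031-12-19.
The last day of the re-inspection period: 2031-12-19 + 90 days = 2032-03-18.
Adding 30 calendar days to 2032-03-18 gives 2032-04-17, which is the last day of the notice period.
Adding 15 calendar days to 2032-04-17 gives 2032-05-02, which is the date termination becomes effective.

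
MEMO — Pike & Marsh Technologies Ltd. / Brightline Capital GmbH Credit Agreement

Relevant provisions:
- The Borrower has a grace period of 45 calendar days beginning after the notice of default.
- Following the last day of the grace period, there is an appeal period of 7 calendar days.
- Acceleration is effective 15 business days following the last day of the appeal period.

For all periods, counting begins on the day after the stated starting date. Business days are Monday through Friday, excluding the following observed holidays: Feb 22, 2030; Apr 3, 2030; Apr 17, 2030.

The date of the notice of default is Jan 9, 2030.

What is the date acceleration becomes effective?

Mar 22, 2030

The last day of the grace period: 45 calendar days after Jan 9, 2030 is Feb 23, 2030.
Adding 7 calendar days to Feb 23, 2030 gives Mar 2, 2030, which is the last day of the appeal period.
The date acceleration becomes effective: 15 business days after Saturday, Mar 2, 2030, skipping weekends — Mar 4, Mar 5, Mar 6, Mar 7, …, Mar 20, Mar 21, Mar 22 — lands on Friday, Mar 22, 2030.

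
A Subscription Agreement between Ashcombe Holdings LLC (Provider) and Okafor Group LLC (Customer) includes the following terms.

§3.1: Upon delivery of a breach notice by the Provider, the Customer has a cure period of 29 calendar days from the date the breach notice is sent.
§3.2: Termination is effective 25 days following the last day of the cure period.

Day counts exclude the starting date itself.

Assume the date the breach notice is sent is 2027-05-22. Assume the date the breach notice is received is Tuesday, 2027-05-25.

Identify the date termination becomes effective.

The last day of the cure period: 29 calendar days after 2027-05-22 is 2027-06-20.
Adding 25 calendar days to 2027-06-20 gives 2027-07-15, which is the date termination becomes effective.

2027-07-15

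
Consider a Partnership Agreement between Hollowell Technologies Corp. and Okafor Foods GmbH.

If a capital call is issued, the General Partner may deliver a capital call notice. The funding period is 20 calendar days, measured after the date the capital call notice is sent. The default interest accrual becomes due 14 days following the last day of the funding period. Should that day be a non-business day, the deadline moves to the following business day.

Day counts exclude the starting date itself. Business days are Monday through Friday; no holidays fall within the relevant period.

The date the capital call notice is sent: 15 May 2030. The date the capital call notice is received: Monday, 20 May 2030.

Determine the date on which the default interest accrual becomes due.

The last day of the funding period: 15 May 2030 + 20 days = 4 June 2030.
The date on which the default interest accrual becomes due: 14 calendar days after 4 June 2030 is 18 June 2030. 18 June 2030 is a Tuesday, so no roll-forward applies.

18 June 2030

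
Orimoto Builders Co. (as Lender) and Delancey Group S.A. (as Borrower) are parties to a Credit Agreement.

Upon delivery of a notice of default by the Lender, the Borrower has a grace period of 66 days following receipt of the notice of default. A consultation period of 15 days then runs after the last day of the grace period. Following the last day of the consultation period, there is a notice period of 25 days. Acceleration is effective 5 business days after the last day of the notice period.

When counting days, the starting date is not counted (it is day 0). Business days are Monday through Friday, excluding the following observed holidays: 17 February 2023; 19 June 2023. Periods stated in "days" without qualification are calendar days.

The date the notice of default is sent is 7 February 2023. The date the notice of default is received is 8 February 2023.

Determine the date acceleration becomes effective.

The last day of the grace period: 66 calendar days after 8 February 2023 is 15 April 2023.
The last day of the consultation period: 15 calendar days after 15 April 2023 is 30 April 2023.
The last day of the notice period: 30 April 2023 + 25 days = 25 May 2023.
The date acceleration becomes effective: counting 5 business days from Thursday, 25 May 2023 (May 26, May 29, May 30, May 31, Jun 1, skipping weekends) reaches Thursday, 1 June 2023.

1 June 2023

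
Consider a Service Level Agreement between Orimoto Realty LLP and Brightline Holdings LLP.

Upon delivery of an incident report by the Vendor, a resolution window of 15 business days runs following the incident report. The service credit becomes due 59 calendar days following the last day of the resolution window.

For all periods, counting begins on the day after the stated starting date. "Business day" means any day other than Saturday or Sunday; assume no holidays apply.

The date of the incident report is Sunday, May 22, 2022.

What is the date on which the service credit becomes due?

From Sunday, May 22, 2022, 15 business days (May 23, May 24, May 25, May 26, …, Jun 8, Jun 9, Jun 10, skipping weekends) brings us to Friday, June 10, 2022, which is the last day of the resolution window.
The date on which the service credit becomes due: 59 calendar days after June 10, 2022 is August 8, 2022.

August 8, 2022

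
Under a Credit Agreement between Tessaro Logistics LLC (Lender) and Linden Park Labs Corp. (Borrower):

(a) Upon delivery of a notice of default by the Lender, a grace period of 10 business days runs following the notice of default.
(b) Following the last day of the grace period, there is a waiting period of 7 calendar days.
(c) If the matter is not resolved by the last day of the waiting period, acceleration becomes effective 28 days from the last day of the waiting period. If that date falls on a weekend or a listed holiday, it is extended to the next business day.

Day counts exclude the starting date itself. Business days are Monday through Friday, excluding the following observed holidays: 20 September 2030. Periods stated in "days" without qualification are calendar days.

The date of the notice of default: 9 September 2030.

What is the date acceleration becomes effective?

29 October 2030

The last day of the grace period: counting 10 business days from Monday, 9 September 2030 (Sep 10, Sep 11, Sep 12, Sep 13, Sep 16, Sep 17, Sep 18, Sep 19, Sep 23, Sep 24, skipping weekends and the listed holiday on Sep 20) reaches Tuesday, 24 September 2030.
The last day of the waiting period: 7 calendar days after 24 September 2030 is 1 October 2030.
Adding 28 calendar days to 1 October 2030 gives 29 October 2030, which is the date acceleration becomes effective. 29 October 2030 is a Tuesday and is not a listed holiday, so no roll-forward applies.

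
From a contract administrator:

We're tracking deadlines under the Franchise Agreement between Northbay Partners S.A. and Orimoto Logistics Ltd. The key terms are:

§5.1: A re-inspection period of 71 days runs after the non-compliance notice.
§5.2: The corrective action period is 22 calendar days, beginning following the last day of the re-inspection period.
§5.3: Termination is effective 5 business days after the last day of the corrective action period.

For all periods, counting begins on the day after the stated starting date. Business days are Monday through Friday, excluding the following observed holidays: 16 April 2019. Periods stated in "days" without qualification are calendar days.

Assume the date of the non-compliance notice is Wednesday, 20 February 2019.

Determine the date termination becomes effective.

The last day of the re-inspection period: 71 calendar days after 20 February 2019 is 2 May 2019.
The last day of the corrective action period: 2 May 2019 + 22 days = 24 May 2019.
The date termination becomes effective: counting 5 business days from Friday, 24 May 2019 (May 27, May 28, May 29, May 30, May 31, skipping weekends) reaches Friday, 31 May 2019.

31 May 2019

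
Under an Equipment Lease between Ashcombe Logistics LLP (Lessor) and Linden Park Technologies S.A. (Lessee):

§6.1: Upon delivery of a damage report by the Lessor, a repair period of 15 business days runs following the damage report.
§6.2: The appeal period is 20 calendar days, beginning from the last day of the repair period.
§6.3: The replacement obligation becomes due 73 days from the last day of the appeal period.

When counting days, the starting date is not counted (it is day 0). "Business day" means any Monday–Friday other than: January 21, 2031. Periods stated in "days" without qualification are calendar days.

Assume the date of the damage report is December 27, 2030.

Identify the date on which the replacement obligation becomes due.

April 20, 2031

From Friday, December 27, 2030, 15 business days (Dec 30, Dec 31, Jan 1, Jan 2, …, Jan 15, Jan 16, Jan 17, skipping weekends) brings us to Friday, January 17, 2031, which is the last day of the repair period.
The last day of the appeal period: January 17, 2031 + 20 days = February 6, 2031.
The date on which the replacement obligation becomes due: 73 calendar days after February 6, 2031 is April 20, 2031.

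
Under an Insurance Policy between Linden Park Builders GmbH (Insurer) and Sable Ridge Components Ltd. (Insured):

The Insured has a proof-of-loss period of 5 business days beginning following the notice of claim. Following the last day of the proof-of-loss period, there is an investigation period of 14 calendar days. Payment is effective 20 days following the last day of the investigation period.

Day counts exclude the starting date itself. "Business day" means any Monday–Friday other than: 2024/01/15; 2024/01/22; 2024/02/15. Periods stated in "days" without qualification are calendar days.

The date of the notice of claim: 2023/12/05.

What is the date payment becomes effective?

2024/01/15

The last day of the proof-of-loss period: 5 business days after Tuesday, 2023/12/05, skipping weekends — Dec 6, Dec 7, Dec 8, Dec 11, Dec 12 — lands on Tuesday, 2023/12/12.
Adding 14 calendar days to 2023/12/12 gives 2023/12/26, which is the last day of the investigation period.
The date payment becomes effective: 2023/12/26 + 20 days = 2024/01/15.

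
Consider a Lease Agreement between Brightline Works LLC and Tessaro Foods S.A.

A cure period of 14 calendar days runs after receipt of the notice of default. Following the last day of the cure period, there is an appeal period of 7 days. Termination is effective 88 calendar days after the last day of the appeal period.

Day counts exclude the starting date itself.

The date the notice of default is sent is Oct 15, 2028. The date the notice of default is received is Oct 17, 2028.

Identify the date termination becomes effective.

Feb 3, 2029

The last day of the cure period: 14 calendar days after Oct 17, 2028 is Oct 31, 2028.
The last day of the appeal period: Oct 31, 2028 + 7 days = Nov 7, 2028.
Adding 88 calendar days to Nov 7, 2028 gives Feb 3, 2029, which is the date termination becomes effective.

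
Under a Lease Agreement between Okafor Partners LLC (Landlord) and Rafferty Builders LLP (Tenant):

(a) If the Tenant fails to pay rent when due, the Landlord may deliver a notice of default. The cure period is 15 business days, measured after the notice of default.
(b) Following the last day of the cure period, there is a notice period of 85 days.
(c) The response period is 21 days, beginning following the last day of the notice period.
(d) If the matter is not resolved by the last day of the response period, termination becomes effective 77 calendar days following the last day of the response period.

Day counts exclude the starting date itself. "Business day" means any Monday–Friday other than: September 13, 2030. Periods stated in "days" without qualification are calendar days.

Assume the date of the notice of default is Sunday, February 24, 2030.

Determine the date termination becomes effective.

September 14, 2030

The last day of the cure period: counting 15 business days from Sunday, February 24, 2030 (Feb 25, Feb 26, Feb 27, Feb 28, …, Mar 13, Mar 14, Mar 15, skipping weekends) reaches Friday, March 15, 2030.
The last day of the notice period: 85 calendar days after March 15, 2030 is June 8, 2030.
Adding 21 calendar days to June 8, 2030 gives June 29, 2030, which is the last day of the response period.
Adding 77 calendar days to June 29, 2030 gives September 14, 2030, which is the date termination becomes effective.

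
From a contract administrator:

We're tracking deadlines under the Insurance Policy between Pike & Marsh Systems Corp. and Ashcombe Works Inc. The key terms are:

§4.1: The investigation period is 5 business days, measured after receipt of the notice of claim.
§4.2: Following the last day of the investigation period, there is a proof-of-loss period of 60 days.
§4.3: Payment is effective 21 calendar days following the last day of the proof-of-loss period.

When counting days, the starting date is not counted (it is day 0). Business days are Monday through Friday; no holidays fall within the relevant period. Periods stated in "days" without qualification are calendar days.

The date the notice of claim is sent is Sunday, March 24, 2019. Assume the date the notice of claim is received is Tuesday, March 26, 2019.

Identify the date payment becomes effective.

June 22, 2019

The last day of the investigation period: 5 business days after Tuesday, March 26, 2019, skipping weekends — Mar 27, Mar 28, Mar 29, Apr 1, Apr 2 — lands on Tuesday, April 2, 2019.
The last day of the proof-of-loss period: April 2, 2019 + 60 days = June 1, 2019.
The date payment becomes effective: June 1, 2019 + 21 days = June 22, 2019.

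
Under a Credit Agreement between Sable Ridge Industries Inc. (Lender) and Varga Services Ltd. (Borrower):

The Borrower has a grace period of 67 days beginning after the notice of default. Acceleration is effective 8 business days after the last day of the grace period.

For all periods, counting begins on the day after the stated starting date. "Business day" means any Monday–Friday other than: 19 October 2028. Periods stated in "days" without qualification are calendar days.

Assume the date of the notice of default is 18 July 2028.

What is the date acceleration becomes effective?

4 October 2028

The last day of the grace period: 18 July 2028 + 67 days = 23 September 2028.
The date acceleration becomes effective: 8 business days after Saturday, 23 September 2028, skipping weekends — Sep 25, Sep 26, Sep 27, Sep 28, Sep 29, Oct 2, Oct 3, Oct 4 — lands on Wednesday, 4 October 2028.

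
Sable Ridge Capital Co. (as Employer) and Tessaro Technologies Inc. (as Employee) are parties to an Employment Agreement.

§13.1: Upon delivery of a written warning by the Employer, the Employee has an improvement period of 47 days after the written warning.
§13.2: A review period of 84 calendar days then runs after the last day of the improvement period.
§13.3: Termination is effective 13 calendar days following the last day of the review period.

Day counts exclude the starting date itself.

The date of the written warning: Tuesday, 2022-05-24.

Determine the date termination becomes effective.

The last day of the improvement period: 2022-05-24 + 47 days = 2022-07-10.
Adding 84 calendar days to 2022-07-10 gives 2022-10-02, which is the last day of the review period.
Adding 13 calendar days to 2022-10-02 gives 2022-10-15, which is the date termination becomes effective.

2022-10-15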